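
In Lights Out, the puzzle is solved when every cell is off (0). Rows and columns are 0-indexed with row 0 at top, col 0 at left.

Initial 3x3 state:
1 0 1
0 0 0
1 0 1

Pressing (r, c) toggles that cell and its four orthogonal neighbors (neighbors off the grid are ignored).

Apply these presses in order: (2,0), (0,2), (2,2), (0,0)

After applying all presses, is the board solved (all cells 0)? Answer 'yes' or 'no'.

Answer: yes

Derivation:
After press 1 at (2,0):
1 0 1
1 0 0
0 1 1

After press 2 at (0,2):
1 1 0
1 0 1
0 1 1

After press 3 at (2,2):
1 1 0
1 0 0
0 0 0

After press 4 at (0,0):
0 0 0
0 0 0
0 0 0

Lights still on: 0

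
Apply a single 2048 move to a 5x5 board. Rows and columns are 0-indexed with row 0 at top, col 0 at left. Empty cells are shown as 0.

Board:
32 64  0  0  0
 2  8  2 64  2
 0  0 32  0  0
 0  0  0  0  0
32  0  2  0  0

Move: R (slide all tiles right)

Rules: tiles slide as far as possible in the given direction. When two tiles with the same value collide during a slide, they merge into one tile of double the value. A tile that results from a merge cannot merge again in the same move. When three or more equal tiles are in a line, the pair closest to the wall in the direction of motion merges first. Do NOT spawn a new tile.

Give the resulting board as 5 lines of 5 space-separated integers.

Slide right:
row 0: [32, 64, 0, 0, 0] -> [0, 0, 0, 32, 64]
row 1: [2, 8, 2, 64, 2] -> [2, 8, 2, 64, 2]
row 2: [0, 0, 32, 0, 0] -> [0, 0, 0, 0, 32]
row 3: [0, 0, 0, 0, 0] -> [0, 0, 0, 0, 0]
row 4: [32, 0, 2, 0, 0] -> [0, 0, 0, 32, 2]

Answer:  0  0  0 32 64
 2  8  2 64  2
 0  0  0  0 32
 0  0  0  0  0
 0  0  0 32  2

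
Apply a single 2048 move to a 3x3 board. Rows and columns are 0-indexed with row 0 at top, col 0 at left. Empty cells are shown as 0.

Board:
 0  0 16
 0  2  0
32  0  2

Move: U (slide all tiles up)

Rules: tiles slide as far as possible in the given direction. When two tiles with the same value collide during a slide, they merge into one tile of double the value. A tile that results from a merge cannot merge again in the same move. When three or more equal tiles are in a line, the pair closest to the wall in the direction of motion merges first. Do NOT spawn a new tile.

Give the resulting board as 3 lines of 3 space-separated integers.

Slide up:
col 0: [0, 0, 32] -> [32, 0, 0]
col 1: [0, 2, 0] -> [2, 0, 0]
col 2: [16, 0, 2] -> [16, 2, 0]

Answer: 32  2 16
 0  0  2
 0  0  0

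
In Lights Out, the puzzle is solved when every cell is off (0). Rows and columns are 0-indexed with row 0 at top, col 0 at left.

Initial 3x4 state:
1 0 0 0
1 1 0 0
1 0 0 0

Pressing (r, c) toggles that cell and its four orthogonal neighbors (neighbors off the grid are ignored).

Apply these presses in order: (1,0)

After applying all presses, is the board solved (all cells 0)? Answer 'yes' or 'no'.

Answer: yes

Derivation:
After press 1 at (1,0):
0 0 0 0
0 0 0 0
0 0 0 0

Lights still on: 0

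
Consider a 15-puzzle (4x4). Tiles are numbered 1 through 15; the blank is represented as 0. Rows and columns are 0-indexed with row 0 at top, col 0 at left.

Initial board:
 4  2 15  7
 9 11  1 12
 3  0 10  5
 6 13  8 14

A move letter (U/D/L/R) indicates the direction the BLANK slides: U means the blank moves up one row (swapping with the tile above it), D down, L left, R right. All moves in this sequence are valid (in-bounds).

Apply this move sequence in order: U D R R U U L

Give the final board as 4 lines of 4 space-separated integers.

After move 1 (U):
 4  2 15  7
 9  0  1 12
 3 11 10  5
 6 13  8 14

After move 2 (D):
 4  2 15  7
 9 11  1 12
 3  0 10  5
 6 13  8 14

After move 3 (R):
 4  2 15  7
 9 11  1 12
 3 10  0  5
 6 13  8 14

After move 4 (R):
 4  2 15  7
 9 11  1 12
 3 10  5  0
 6 13  8 14

After move 5 (U):
 4  2 15  7
 9 11  1  0
 3 10  5 12
 6 13  8 14

After move 6 (U):
 4  2 15  0
 9 11  1  7
 3 10  5 12
 6 13  8 14

After move 7 (L):
 4  2  0 15
 9 11  1  7
 3 10  5 12
 6 13  8 14

Answer:  4  2  0 15
 9 11  1  7
 3 10  5 12
 6 13  8 14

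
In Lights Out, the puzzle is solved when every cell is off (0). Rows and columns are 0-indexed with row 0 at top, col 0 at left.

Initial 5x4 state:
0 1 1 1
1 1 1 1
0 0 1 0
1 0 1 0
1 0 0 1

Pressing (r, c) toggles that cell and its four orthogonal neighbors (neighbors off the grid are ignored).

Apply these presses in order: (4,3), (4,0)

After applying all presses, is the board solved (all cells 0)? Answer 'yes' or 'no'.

After press 1 at (4,3):
0 1 1 1
1 1 1 1
0 0 1 0
1 0 1 1
1 0 1 0

After press 2 at (4,0):
0 1 1 1
1 1 1 1
0 0 1 0
0 0 1 1
0 1 1 0

Lights still on: 12

Answer: no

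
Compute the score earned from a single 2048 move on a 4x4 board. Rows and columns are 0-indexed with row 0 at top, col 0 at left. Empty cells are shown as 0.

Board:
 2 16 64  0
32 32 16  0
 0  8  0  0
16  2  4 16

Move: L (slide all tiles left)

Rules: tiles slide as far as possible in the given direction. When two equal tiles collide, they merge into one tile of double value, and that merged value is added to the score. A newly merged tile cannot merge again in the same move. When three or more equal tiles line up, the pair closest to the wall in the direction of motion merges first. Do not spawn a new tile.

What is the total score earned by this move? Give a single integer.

Slide left:
row 0: [2, 16, 64, 0] -> [2, 16, 64, 0]  score +0 (running 0)
row 1: [32, 32, 16, 0] -> [64, 16, 0, 0]  score +64 (running 64)
row 2: [0, 8, 0, 0] -> [8, 0, 0, 0]  score +0 (running 64)
row 3: [16, 2, 4, 16] -> [16, 2, 4, 16]  score +0 (running 64)
Board after move:
 2 16 64  0
64 16  0  0
 8  0  0  0
16  2  4 16

Answer: 64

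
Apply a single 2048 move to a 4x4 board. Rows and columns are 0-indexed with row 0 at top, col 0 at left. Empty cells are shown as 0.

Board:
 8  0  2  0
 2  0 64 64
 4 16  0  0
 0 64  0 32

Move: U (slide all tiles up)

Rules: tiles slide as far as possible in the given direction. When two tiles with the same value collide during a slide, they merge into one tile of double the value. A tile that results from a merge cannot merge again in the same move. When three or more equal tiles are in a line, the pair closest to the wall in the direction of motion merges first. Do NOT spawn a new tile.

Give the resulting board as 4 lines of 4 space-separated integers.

Answer:  8 16  2 64
 2 64 64 32
 4  0  0  0
 0  0  0  0

Derivation:
Slide up:
col 0: [8, 2, 4, 0] -> [8, 2, 4, 0]
col 1: [0, 0, 16, 64] -> [16, 64, 0, 0]
col 2: [2, 64, 0, 0] -> [2, 64, 0, 0]
col 3: [0, 64, 0, 32] -> [64, 32, 0, 0]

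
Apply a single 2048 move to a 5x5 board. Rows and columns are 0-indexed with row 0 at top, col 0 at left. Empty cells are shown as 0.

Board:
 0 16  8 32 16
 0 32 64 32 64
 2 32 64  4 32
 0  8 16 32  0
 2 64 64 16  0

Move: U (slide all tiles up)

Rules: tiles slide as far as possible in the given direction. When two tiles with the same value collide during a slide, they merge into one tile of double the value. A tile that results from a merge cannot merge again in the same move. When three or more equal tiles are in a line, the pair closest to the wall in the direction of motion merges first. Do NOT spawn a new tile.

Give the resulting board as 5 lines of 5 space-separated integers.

Slide up:
col 0: [0, 0, 2, 0, 2] -> [4, 0, 0, 0, 0]
col 1: [16, 32, 32, 8, 64] -> [16, 64, 8, 64, 0]
col 2: [8, 64, 64, 16, 64] -> [8, 128, 16, 64, 0]
col 3: [32, 32, 4, 32, 16] -> [64, 4, 32, 16, 0]
col 4: [16, 64, 32, 0, 0] -> [16, 64, 32, 0, 0]

Answer:   4  16   8  64  16
  0  64 128   4  64
  0   8  16  32  32
  0  64  64  16   0
  0   0   0   0   0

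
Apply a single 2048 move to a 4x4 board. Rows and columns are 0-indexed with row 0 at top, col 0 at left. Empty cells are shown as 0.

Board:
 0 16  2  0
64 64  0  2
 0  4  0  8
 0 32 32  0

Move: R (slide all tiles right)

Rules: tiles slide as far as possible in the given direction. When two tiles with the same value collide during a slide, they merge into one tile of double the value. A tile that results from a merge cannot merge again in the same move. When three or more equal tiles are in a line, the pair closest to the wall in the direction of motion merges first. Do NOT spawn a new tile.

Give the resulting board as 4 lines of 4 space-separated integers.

Slide right:
row 0: [0, 16, 2, 0] -> [0, 0, 16, 2]
row 1: [64, 64, 0, 2] -> [0, 0, 128, 2]
row 2: [0, 4, 0, 8] -> [0, 0, 4, 8]
row 3: [0, 32, 32, 0] -> [0, 0, 0, 64]

Answer:   0   0  16   2
  0   0 128   2
  0   0   4   8
  0   0   0  64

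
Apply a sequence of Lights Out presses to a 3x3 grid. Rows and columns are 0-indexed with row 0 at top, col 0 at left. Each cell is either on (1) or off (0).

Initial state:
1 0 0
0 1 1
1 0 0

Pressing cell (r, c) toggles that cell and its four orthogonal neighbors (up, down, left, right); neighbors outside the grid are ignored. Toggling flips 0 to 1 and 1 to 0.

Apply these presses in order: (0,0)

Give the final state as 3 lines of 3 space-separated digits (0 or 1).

Answer: 0 1 0
1 1 1
1 0 0

Derivation:
After press 1 at (0,0):
0 1 0
1 1 1
1 0 0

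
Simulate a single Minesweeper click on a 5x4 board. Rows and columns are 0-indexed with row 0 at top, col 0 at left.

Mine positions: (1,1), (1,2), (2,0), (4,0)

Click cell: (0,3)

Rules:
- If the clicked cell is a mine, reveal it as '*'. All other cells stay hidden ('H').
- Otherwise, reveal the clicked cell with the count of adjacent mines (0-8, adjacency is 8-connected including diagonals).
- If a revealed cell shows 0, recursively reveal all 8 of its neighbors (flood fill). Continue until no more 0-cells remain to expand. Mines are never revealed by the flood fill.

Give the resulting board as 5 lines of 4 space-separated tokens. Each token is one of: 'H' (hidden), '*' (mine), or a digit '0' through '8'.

H H H 1
H H H H
H H H H
H H H H
H H H H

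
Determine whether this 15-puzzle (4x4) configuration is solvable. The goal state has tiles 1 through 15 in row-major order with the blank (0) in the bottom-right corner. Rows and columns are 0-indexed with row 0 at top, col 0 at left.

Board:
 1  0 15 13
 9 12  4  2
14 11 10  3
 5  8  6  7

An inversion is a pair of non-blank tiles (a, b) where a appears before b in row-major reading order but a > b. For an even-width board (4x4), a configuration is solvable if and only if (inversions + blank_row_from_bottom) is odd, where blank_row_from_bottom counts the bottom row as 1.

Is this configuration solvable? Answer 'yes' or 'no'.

Inversions: 62
Blank is in row 0 (0-indexed from top), which is row 4 counting from the bottom (bottom = 1).
62 + 4 = 66, which is even, so the puzzle is not solvable.

Answer: no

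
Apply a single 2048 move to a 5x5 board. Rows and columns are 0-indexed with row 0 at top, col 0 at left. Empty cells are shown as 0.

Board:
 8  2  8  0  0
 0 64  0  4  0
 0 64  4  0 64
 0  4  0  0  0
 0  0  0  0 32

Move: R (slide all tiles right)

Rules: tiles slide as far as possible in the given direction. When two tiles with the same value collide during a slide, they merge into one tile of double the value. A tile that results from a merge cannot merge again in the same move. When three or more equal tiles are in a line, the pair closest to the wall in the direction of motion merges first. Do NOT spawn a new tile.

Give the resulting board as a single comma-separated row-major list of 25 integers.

Slide right:
row 0: [8, 2, 8, 0, 0] -> [0, 0, 8, 2, 8]
row 1: [0, 64, 0, 4, 0] -> [0, 0, 0, 64, 4]
row 2: [0, 64, 4, 0, 64] -> [0, 0, 64, 4, 64]
row 3: [0, 4, 0, 0, 0] -> [0, 0, 0, 0, 4]
row 4: [0, 0, 0, 0, 32] -> [0, 0, 0, 0, 32]

Answer: 0, 0, 8, 2, 8, 0, 0, 0, 64, 4, 0, 0, 64, 4, 64, 0, 0, 0, 0, 4, 0, 0, 0, 0, 32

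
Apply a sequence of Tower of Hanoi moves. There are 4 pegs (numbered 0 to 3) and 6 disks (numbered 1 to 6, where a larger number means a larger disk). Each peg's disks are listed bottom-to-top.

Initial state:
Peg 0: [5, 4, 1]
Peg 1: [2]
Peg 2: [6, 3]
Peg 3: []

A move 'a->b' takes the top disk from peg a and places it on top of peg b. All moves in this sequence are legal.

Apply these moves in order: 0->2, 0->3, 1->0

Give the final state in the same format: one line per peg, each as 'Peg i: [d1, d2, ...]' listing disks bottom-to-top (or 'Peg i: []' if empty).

After move 1 (0->2):
Peg 0: [5, 4]
Peg 1: [2]
Peg 2: [6, 3, 1]
Peg 3: []

After move 2 (0->3):
Peg 0: [5]
Peg 1: [2]
Peg 2: [6, 3, 1]
Peg 3: [4]

After move 3 (1->0):
Peg 0: [5, 2]
Peg 1: []
Peg 2: [6, 3, 1]
Peg 3: [4]

Answer: Peg 0: [5, 2]
Peg 1: []
Peg 2: [6, 3, 1]
Peg 3: [4]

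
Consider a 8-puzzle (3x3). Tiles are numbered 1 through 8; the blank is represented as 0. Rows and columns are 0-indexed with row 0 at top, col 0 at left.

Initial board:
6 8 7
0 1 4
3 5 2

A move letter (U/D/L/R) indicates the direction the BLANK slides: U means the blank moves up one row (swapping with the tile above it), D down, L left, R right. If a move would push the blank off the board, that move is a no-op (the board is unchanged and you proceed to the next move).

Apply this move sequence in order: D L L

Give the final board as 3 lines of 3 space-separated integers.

Answer: 6 8 7
3 1 4
0 5 2

Derivation:
After move 1 (D):
6 8 7
3 1 4
0 5 2

After move 2 (L):
6 8 7
3 1 4
0 5 2

After move 3 (L):
6 8 7
3 1 4
0 5 2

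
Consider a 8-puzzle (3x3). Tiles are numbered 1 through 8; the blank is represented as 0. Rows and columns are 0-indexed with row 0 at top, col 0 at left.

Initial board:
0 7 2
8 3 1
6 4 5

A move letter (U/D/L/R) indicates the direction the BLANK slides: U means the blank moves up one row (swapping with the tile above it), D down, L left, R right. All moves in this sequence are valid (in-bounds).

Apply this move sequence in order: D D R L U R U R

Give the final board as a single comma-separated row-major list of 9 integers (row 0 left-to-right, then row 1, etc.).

Answer: 8, 2, 0, 3, 7, 1, 6, 4, 5

Derivation:
After move 1 (D):
8 7 2
0 3 1
6 4 5

After move 2 (D):
8 7 2
6 3 1
0 4 5

After move 3 (R):
8 7 2
6 3 1
4 0 5

After move 4 (L):
8 7 2
6 3 1
0 4 5

After move 5 (U):
8 7 2
0 3 1
6 4 5

After move 6 (R):
8 7 2
3 0 1
6 4 5

After move 7 (U):
8 0 2
3 7 1
6 4 5

After move 8 (R):
8 2 0
3 7 1
6 4 5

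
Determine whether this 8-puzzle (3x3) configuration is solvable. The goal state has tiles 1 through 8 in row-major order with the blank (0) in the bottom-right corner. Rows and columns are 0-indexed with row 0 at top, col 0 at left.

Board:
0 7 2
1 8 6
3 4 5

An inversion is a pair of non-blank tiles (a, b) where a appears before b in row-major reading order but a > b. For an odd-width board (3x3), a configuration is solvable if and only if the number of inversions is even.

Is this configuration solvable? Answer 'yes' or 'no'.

Answer: yes

Derivation:
Inversions (pairs i<j in row-major order where tile[i] > tile[j] > 0): 14
14 is even, so the puzzle is solvable.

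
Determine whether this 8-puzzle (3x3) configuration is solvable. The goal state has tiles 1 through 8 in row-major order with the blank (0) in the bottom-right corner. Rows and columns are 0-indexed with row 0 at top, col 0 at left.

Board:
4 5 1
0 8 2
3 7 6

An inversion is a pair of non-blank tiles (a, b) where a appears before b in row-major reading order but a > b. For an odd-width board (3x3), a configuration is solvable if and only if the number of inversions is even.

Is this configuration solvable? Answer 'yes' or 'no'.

Inversions (pairs i<j in row-major order where tile[i] > tile[j] > 0): 11
11 is odd, so the puzzle is not solvable.

Answer: no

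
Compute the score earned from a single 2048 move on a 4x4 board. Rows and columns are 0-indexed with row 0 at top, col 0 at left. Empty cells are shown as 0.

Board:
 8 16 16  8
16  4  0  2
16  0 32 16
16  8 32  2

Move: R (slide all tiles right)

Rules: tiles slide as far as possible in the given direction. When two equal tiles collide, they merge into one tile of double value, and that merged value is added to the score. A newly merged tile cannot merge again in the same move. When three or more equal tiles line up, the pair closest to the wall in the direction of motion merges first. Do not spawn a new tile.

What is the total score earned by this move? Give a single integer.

Slide right:
row 0: [8, 16, 16, 8] -> [0, 8, 32, 8]  score +32 (running 32)
row 1: [16, 4, 0, 2] -> [0, 16, 4, 2]  score +0 (running 32)
row 2: [16, 0, 32, 16] -> [0, 16, 32, 16]  score +0 (running 32)
row 3: [16, 8, 32, 2] -> [16, 8, 32, 2]  score +0 (running 32)
Board after move:
 0  8 32  8
 0 16  4  2
 0 16 32 16
16  8 32  2

Answer: 32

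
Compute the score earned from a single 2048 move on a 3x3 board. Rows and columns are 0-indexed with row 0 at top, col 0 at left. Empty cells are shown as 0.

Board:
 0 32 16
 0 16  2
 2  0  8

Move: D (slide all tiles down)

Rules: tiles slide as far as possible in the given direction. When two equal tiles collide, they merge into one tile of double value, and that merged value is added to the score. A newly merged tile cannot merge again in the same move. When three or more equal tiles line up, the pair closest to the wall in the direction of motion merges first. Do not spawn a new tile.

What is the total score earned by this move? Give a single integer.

Answer: 0

Derivation:
Slide down:
col 0: [0, 0, 2] -> [0, 0, 2]  score +0 (running 0)
col 1: [32, 16, 0] -> [0, 32, 16]  score +0 (running 0)
col 2: [16, 2, 8] -> [16, 2, 8]  score +0 (running 0)
Board after move:
 0  0 16
 0 32  2
 2 16  8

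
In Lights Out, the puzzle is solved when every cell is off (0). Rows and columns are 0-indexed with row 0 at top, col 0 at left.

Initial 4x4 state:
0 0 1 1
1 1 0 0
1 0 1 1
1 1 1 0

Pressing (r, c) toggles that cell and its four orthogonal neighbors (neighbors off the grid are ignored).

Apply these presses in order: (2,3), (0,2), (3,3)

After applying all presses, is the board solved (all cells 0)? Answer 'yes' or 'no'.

Answer: no

Derivation:
After press 1 at (2,3):
0 0 1 1
1 1 0 1
1 0 0 0
1 1 1 1

After press 2 at (0,2):
0 1 0 0
1 1 1 1
1 0 0 0
1 1 1 1

After press 3 at (3,3):
0 1 0 0
1 1 1 1
1 0 0 1
1 1 0 0

Lights still on: 9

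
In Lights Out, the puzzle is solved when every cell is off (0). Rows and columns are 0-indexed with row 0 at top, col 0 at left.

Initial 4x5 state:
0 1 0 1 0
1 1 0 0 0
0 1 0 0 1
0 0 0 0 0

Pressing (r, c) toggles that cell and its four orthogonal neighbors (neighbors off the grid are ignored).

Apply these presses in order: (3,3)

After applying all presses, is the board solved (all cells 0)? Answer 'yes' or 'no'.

After press 1 at (3,3):
0 1 0 1 0
1 1 0 0 0
0 1 0 1 1
0 0 1 1 1

Lights still on: 10

Answer: no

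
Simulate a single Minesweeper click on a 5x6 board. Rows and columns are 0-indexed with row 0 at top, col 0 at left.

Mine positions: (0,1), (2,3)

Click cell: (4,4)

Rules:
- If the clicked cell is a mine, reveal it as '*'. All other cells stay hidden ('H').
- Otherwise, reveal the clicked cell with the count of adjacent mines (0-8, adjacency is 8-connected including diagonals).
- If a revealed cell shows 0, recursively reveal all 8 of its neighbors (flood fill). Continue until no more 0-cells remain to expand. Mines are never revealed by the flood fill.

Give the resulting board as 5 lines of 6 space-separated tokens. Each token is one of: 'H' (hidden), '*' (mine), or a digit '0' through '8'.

H H 1 0 0 0
1 1 2 1 1 0
0 0 1 H 1 0
0 0 1 1 1 0
0 0 0 0 0 0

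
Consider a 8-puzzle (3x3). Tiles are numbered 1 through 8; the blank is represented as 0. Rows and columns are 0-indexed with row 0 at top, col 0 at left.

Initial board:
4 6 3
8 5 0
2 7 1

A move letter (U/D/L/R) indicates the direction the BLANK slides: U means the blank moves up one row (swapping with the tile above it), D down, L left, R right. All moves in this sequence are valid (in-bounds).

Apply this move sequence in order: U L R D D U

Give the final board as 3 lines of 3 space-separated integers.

Answer: 4 6 3
8 5 0
2 7 1

Derivation:
After move 1 (U):
4 6 0
8 5 3
2 7 1

After move 2 (L):
4 0 6
8 5 3
2 7 1

After move 3 (R):
4 6 0
8 5 3
2 7 1

After move 4 (D):
4 6 3
8 5 0
2 7 1

After move 5 (D):
4 6 3
8 5 1
2 7 0

After move 6 (U):
4 6 3
8 5 0
2 7 1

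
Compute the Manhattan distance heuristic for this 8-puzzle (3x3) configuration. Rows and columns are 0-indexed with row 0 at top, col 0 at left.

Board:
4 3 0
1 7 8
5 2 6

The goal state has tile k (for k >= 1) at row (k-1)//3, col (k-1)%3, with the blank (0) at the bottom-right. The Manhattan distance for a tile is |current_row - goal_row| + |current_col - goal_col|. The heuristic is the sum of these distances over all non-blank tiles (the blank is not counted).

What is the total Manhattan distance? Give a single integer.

Answer: 12

Derivation:
Tile 4: at (0,0), goal (1,0), distance |0-1|+|0-0| = 1
Tile 3: at (0,1), goal (0,2), distance |0-0|+|1-2| = 1
Tile 1: at (1,0), goal (0,0), distance |1-0|+|0-0| = 1
Tile 7: at (1,1), goal (2,0), distance |1-2|+|1-0| = 2
Tile 8: at (1,2), goal (2,1), distance |1-2|+|2-1| = 2
Tile 5: at (2,0), goal (1,1), distance |2-1|+|0-1| = 2
Tile 2: at (2,1), goal (0,1), distance |2-0|+|1-1| = 2
Tile 6: at (2,2), goal (1,2), distance |2-1|+|2-2| = 1
Sum: 1 + 1 + 1 + 2 + 2 + 2 + 2 + 1 = 12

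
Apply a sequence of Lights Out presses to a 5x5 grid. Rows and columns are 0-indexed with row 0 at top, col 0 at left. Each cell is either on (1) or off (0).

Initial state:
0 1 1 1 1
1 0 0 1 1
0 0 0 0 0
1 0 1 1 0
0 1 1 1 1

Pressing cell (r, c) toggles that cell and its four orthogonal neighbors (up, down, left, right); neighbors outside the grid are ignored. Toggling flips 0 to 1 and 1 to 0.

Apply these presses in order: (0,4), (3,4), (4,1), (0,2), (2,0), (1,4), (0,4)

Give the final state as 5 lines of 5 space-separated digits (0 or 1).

Answer: 0 0 0 0 0
0 0 1 0 0
1 1 0 0 0
0 1 1 0 1
1 0 0 1 0

Derivation:
After press 1 at (0,4):
0 1 1 0 0
1 0 0 1 0
0 0 0 0 0
1 0 1 1 0
0 1 1 1 1

After press 2 at (3,4):
0 1 1 0 0
1 0 0 1 0
0 0 0 0 1
1 0 1 0 1
0 1 1 1 0

After press 3 at (4,1):
0 1 1 0 0
1 0 0 1 0
0 0 0 0 1
1 1 1 0 1
1 0 0 1 0

After press 4 at (0,2):
0 0 0 1 0
1 0 1 1 0
0 0 0 0 1
1 1 1 0 1
1 0 0 1 0

After press 5 at (2,0):
0 0 0 1 0
0 0 1 1 0
1 1 0 0 1
0 1 1 0 1
1 0 0 1 0

After press 6 at (1,4):
0 0 0 1 1
0 0 1 0 1
1 1 0 0 0
0 1 1 0 1
1 0 0 1 0

After press 7 at (0,4):
0 0 0 0 0
0 0 1 0 0
1 1 0 0 0
0 1 1 0 1
1 0 0 1 0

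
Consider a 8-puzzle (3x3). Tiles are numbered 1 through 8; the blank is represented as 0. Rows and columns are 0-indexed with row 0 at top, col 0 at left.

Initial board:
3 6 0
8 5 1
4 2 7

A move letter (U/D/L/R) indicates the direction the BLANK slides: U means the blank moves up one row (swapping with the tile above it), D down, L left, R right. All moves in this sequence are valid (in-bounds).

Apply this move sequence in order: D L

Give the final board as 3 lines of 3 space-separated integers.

After move 1 (D):
3 6 1
8 5 0
4 2 7

After move 2 (L):
3 6 1
8 0 5
4 2 7

Answer: 3 6 1
8 0 5
4 2 7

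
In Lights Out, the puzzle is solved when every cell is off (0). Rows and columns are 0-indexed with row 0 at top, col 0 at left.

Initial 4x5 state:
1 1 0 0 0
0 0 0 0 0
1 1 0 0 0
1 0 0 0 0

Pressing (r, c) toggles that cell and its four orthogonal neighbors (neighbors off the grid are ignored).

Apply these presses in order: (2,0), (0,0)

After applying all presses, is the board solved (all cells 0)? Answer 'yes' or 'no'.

After press 1 at (2,0):
1 1 0 0 0
1 0 0 0 0
0 0 0 0 0
0 0 0 0 0

After press 2 at (0,0):
0 0 0 0 0
0 0 0 0 0
0 0 0 0 0
0 0 0 0 0

Lights still on: 0

Answer: yes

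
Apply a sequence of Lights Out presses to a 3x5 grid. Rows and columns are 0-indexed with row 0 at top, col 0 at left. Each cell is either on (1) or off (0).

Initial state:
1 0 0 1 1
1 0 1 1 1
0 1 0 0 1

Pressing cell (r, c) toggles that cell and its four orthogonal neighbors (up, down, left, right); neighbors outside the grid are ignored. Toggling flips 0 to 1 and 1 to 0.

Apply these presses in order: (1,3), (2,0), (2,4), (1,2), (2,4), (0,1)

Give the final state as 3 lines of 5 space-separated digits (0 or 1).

Answer: 0 1 0 0 1
0 0 1 1 0
1 0 1 1 1

Derivation:
After press 1 at (1,3):
1 0 0 0 1
1 0 0 0 0
0 1 0 1 1

After press 2 at (2,0):
1 0 0 0 1
0 0 0 0 0
1 0 0 1 1

After press 3 at (2,4):
1 0 0 0 1
0 0 0 0 1
1 0 0 0 0

After press 4 at (1,2):
1 0 1 0 1
0 1 1 1 1
1 0 1 0 0

After press 5 at (2,4):
1 0 1 0 1
0 1 1 1 0
1 0 1 1 1

After press 6 at (0,1):
0 1 0 0 1
0 0 1 1 0
1 0 1 1 1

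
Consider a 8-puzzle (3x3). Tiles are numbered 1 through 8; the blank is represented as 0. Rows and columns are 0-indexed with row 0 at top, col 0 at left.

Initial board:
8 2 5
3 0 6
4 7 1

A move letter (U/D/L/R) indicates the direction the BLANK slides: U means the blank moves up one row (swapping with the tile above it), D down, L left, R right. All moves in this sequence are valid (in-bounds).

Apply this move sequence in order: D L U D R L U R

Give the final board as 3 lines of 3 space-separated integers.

After move 1 (D):
8 2 5
3 7 6
4 0 1

After move 2 (L):
8 2 5
3 7 6
0 4 1

After move 3 (U):
8 2 5
0 7 6
3 4 1

After move 4 (D):
8 2 5
3 7 6
0 4 1

After move 5 (R):
8 2 5
3 7 6
4 0 1

After move 6 (L):
8 2 5
3 7 6
0 4 1

After move 7 (U):
8 2 5
0 7 6
3 4 1

After move 8 (R):
8 2 5
7 0 6
3 4 1

Answer: 8 2 5
7 0 6
3 4 1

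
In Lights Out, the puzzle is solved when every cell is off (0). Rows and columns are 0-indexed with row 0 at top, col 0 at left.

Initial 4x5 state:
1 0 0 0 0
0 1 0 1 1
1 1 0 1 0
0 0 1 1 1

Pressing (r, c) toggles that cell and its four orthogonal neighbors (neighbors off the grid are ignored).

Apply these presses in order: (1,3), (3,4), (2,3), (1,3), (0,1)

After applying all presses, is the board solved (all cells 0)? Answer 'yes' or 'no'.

Answer: no

Derivation:
After press 1 at (1,3):
1 0 0 1 0
0 1 1 0 0
1 1 0 0 0
0 0 1 1 1

After press 2 at (3,4):
1 0 0 1 0
0 1 1 0 0
1 1 0 0 1
0 0 1 0 0

After press 3 at (2,3):
1 0 0 1 0
0 1 1 1 0
1 1 1 1 0
0 0 1 1 0

After press 4 at (1,3):
1 0 0 0 0
0 1 0 0 1
1 1 1 0 0
0 0 1 1 0

After press 5 at (0,1):
0 1 1 0 0
0 0 0 0 1
1 1 1 0 0
0 0 1 1 0

Lights still on: 8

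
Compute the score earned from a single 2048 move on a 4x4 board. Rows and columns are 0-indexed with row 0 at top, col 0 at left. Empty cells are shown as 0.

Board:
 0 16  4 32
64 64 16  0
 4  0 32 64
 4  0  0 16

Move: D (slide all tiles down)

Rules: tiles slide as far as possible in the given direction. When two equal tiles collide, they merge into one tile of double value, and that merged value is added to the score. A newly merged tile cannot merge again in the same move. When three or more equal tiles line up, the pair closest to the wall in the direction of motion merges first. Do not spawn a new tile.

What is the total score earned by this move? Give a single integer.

Answer: 8

Derivation:
Slide down:
col 0: [0, 64, 4, 4] -> [0, 0, 64, 8]  score +8 (running 8)
col 1: [16, 64, 0, 0] -> [0, 0, 16, 64]  score +0 (running 8)
col 2: [4, 16, 32, 0] -> [0, 4, 16, 32]  score +0 (running 8)
col 3: [32, 0, 64, 16] -> [0, 32, 64, 16]  score +0 (running 8)
Board after move:
 0  0  0  0
 0  0  4 32
64 16 16 64
 8 64 32 16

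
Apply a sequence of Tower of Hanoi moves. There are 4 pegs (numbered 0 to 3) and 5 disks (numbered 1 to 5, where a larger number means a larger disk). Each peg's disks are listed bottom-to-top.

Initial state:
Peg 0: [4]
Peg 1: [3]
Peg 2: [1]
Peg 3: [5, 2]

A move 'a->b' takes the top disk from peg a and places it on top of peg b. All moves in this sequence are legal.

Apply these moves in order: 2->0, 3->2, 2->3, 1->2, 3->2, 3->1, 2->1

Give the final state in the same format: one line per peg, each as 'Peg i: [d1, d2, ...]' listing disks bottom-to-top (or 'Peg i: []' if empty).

After move 1 (2->0):
Peg 0: [4, 1]
Peg 1: [3]
Peg 2: []
Peg 3: [5, 2]

After move 2 (3->2):
Peg 0: [4, 1]
Peg 1: [3]
Peg 2: [2]
Peg 3: [5]

After move 3 (2->3):
Peg 0: [4, 1]
Peg 1: [3]
Peg 2: []
Peg 3: [5, 2]

After move 4 (1->2):
Peg 0: [4, 1]
Peg 1: []
Peg 2: [3]
Peg 3: [5, 2]

After move 5 (3->2):
Peg 0: [4, 1]
Peg 1: []
Peg 2: [3, 2]
Peg 3: [5]

After move 6 (3->1):
Peg 0: [4, 1]
Peg 1: [5]
Peg 2: [3, 2]
Peg 3: []

After move 7 (2->1):
Peg 0: [4, 1]
Peg 1: [5, 2]
Peg 2: [3]
Peg 3: []

Answer: Peg 0: [4, 1]
Peg 1: [5, 2]
Peg 2: [3]
Peg 3: []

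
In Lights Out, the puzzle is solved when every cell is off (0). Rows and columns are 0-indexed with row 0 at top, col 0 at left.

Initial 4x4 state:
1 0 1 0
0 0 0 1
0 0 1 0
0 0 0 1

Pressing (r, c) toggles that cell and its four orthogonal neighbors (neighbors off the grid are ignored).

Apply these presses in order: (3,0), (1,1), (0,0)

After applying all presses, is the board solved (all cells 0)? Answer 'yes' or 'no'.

After press 1 at (3,0):
1 0 1 0
0 0 0 1
1 0 1 0
1 1 0 1

After press 2 at (1,1):
1 1 1 0
1 1 1 1
1 1 1 0
1 1 0 1

After press 3 at (0,0):
0 0 1 0
0 1 1 1
1 1 1 0
1 1 0 1

Lights still on: 10

Answer: no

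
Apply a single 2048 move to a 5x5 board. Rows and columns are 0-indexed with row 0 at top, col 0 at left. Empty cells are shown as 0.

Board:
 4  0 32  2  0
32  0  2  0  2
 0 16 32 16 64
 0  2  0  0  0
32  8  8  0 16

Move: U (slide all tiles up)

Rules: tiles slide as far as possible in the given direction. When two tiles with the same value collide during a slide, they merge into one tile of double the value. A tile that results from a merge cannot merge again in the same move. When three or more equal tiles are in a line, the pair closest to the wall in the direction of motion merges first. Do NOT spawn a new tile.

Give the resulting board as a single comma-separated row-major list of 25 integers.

Slide up:
col 0: [4, 32, 0, 0, 32] -> [4, 64, 0, 0, 0]
col 1: [0, 0, 16, 2, 8] -> [16, 2, 8, 0, 0]
col 2: [32, 2, 32, 0, 8] -> [32, 2, 32, 8, 0]
col 3: [2, 0, 16, 0, 0] -> [2, 16, 0, 0, 0]
col 4: [0, 2, 64, 0, 16] -> [2, 64, 16, 0, 0]

Answer: 4, 16, 32, 2, 2, 64, 2, 2, 16, 64, 0, 8, 32, 0, 16, 0, 0, 8, 0, 0, 0, 0, 0, 0, 0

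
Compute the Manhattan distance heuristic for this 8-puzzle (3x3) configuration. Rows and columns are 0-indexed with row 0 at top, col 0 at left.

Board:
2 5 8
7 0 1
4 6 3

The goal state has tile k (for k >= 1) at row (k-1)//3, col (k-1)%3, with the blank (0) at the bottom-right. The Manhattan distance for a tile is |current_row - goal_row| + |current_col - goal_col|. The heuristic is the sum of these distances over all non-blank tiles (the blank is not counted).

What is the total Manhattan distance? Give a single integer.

Answer: 14

Derivation:
Tile 2: at (0,0), goal (0,1), distance |0-0|+|0-1| = 1
Tile 5: at (0,1), goal (1,1), distance |0-1|+|1-1| = 1
Tile 8: at (0,2), goal (2,1), distance |0-2|+|2-1| = 3
Tile 7: at (1,0), goal (2,0), distance |1-2|+|0-0| = 1
Tile 1: at (1,2), goal (0,0), distance |1-0|+|2-0| = 3
Tile 4: at (2,0), goal (1,0), distance |2-1|+|0-0| = 1
Tile 6: at (2,1), goal (1,2), distance |2-1|+|1-2| = 2
Tile 3: at (2,2), goal (0,2), distance |2-0|+|2-2| = 2
Sum: 1 + 1 + 3 + 1 + 3 + 1 + 2 + 2 = 14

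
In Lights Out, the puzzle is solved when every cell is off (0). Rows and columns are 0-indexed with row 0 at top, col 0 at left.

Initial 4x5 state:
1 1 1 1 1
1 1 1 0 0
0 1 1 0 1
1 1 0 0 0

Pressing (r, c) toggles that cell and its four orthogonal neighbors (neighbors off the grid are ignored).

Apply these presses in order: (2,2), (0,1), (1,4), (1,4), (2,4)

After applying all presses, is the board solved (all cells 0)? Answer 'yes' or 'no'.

Answer: no

Derivation:
After press 1 at (2,2):
1 1 1 1 1
1 1 0 0 0
0 0 0 1 1
1 1 1 0 0

After press 2 at (0,1):
0 0 0 1 1
1 0 0 0 0
0 0 0 1 1
1 1 1 0 0

After press 3 at (1,4):
0 0 0 1 0
1 0 0 1 1
0 0 0 1 0
1 1 1 0 0

After press 4 at (1,4):
0 0 0 1 1
1 0 0 0 0
0 0 0 1 1
1 1 1 0 0

After press 5 at (2,4):
0 0 0 1 1
1 0 0 0 1
0 0 0 0 0
1 1 1 0 1

Lights still on: 8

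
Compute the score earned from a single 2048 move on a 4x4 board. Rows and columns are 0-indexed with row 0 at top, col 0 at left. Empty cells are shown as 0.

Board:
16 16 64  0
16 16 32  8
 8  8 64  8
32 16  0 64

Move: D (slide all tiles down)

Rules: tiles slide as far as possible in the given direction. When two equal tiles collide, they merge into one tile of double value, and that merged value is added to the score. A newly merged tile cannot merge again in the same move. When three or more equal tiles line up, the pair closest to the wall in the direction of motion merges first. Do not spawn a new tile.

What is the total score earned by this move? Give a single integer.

Slide down:
col 0: [16, 16, 8, 32] -> [0, 32, 8, 32]  score +32 (running 32)
col 1: [16, 16, 8, 16] -> [0, 32, 8, 16]  score +32 (running 64)
col 2: [64, 32, 64, 0] -> [0, 64, 32, 64]  score +0 (running 64)
col 3: [0, 8, 8, 64] -> [0, 0, 16, 64]  score +16 (running 80)
Board after move:
 0  0  0  0
32 32 64  0
 8  8 32 16
32 16 64 64

Answer: 80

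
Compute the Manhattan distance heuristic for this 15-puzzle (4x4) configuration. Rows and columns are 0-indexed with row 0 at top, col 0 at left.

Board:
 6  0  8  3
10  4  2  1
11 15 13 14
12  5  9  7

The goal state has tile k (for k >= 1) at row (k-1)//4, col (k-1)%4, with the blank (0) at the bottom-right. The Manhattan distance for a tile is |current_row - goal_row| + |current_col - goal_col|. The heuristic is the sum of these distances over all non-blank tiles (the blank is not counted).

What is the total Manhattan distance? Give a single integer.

Answer: 39

Derivation:
Tile 6: at (0,0), goal (1,1), distance |0-1|+|0-1| = 2
Tile 8: at (0,2), goal (1,3), distance |0-1|+|2-3| = 2
Tile 3: at (0,3), goal (0,2), distance |0-0|+|3-2| = 1
Tile 10: at (1,0), goal (2,1), distance |1-2|+|0-1| = 2
Tile 4: at (1,1), goal (0,3), distance |1-0|+|1-3| = 3
Tile 2: at (1,2), goal (0,1), distance |1-0|+|2-1| = 2
Tile 1: at (1,3), goal (0,0), distance |1-0|+|3-0| = 4
Tile 11: at (2,0), goal (2,2), distance |2-2|+|0-2| = 2
Tile 15: at (2,1), goal (3,2), distance |2-3|+|1-2| = 2
Tile 13: at (2,2), goal (3,0), distance |2-3|+|2-0| = 3
Tile 14: at (2,3), goal (3,1), distance |2-3|+|3-1| = 3
Tile 12: at (3,0), goal (2,3), distance |3-2|+|0-3| = 4
Tile 5: at (3,1), goal (1,0), distance |3-1|+|1-0| = 3
Tile 9: at (3,2), goal (2,0), distance |3-2|+|2-0| = 3
Tile 7: at (3,3), goal (1,2), distance |3-1|+|3-2| = 3
Sum: 2 + 2 + 1 + 2 + 3 + 2 + 4 + 2 + 2 + 3 + 3 + 4 + 3 + 3 + 3 = 39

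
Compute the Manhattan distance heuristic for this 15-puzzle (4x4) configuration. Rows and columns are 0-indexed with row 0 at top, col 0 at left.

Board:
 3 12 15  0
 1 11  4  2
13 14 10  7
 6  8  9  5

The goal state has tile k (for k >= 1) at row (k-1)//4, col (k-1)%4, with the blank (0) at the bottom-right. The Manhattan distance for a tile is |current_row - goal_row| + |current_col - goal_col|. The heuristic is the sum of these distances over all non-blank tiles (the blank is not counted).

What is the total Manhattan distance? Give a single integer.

Answer: 37

Derivation:
Tile 3: at (0,0), goal (0,2), distance |0-0|+|0-2| = 2
Tile 12: at (0,1), goal (2,3), distance |0-2|+|1-3| = 4
Tile 15: at (0,2), goal (3,2), distance |0-3|+|2-2| = 3
Tile 1: at (1,0), goal (0,0), distance |1-0|+|0-0| = 1
Tile 11: at (1,1), goal (2,2), distance |1-2|+|1-2| = 2
Tile 4: at (1,2), goal (0,3), distance |1-0|+|2-3| = 2
Tile 2: at (1,3), goal (0,1), distance |1-0|+|3-1| = 3
Tile 13: at (2,0), goal (3,0), distance |2-3|+|0-0| = 1
Tile 14: at (2,1), goal (3,1), distance |2-3|+|1-1| = 1
Tile 10: at (2,2), goal (2,1), distance |2-2|+|2-1| = 1
Tile 7: at (2,3), goal (1,2), distance |2-1|+|3-2| = 2
Tile 6: at (3,0), goal (1,1), distance |3-1|+|0-1| = 3
Tile 8: at (3,1), goal (1,3), distance |3-1|+|1-3| = 4
Tile 9: at (3,2), goal (2,0), distance |3-2|+|2-0| = 3
Tile 5: at (3,3), goal (1,0), distance |3-1|+|3-0| = 5
Sum: 2 + 4 + 3 + 1 + 2 + 2 + 3 + 1 + 1 + 1 + 2 + 3 + 4 + 3 + 5 = 37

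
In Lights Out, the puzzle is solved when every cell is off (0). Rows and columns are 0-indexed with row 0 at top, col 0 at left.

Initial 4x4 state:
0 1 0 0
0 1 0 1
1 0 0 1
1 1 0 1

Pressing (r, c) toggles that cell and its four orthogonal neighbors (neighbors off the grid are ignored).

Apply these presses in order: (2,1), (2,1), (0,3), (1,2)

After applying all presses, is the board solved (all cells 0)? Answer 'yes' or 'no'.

After press 1 at (2,1):
0 1 0 0
0 0 0 1
0 1 1 1
1 0 0 1

After press 2 at (2,1):
0 1 0 0
0 1 0 1
1 0 0 1
1 1 0 1

After press 3 at (0,3):
0 1 1 1
0 1 0 0
1 0 0 1
1 1 0 1

After press 4 at (1,2):
0 1 0 1
0 0 1 1
1 0 1 1
1 1 0 1

Lights still on: 10

Answer: no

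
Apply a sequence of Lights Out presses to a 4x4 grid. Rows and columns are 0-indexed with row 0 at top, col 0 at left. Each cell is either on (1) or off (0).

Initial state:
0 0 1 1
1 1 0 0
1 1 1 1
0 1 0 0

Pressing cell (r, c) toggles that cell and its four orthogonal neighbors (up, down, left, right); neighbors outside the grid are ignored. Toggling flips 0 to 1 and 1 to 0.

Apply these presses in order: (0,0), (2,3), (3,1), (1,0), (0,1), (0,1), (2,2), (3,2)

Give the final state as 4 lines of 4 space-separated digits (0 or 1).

Answer: 0 1 1 1
1 0 1 1
0 1 0 1
1 1 1 0

Derivation:
After press 1 at (0,0):
1 1 1 1
0 1 0 0
1 1 1 1
0 1 0 0

After press 2 at (2,3):
1 1 1 1
0 1 0 1
1 1 0 0
0 1 0 1

After press 3 at (3,1):
1 1 1 1
0 1 0 1
1 0 0 0
1 0 1 1

After press 4 at (1,0):
0 1 1 1
1 0 0 1
0 0 0 0
1 0 1 1

After press 5 at (0,1):
1 0 0 1
1 1 0 1
0 0 0 0
1 0 1 1

After press 6 at (0,1):
0 1 1 1
1 0 0 1
0 0 0 0
1 0 1 1

After press 7 at (2,2):
0 1 1 1
1 0 1 1
0 1 1 1
1 0 0 1

After press 8 at (3,2):
0 1 1 1
1 0 1 1
0 1 0 1
1 1 1 0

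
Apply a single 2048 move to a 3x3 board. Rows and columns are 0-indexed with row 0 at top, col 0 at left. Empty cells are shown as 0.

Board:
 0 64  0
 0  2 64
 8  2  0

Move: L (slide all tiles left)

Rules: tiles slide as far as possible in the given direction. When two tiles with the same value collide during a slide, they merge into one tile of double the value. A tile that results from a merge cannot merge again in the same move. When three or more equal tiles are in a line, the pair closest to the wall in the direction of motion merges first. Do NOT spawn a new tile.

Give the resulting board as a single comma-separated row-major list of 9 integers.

Slide left:
row 0: [0, 64, 0] -> [64, 0, 0]
row 1: [0, 2, 64] -> [2, 64, 0]
row 2: [8, 2, 0] -> [8, 2, 0]

Answer: 64, 0, 0, 2, 64, 0, 8, 2, 0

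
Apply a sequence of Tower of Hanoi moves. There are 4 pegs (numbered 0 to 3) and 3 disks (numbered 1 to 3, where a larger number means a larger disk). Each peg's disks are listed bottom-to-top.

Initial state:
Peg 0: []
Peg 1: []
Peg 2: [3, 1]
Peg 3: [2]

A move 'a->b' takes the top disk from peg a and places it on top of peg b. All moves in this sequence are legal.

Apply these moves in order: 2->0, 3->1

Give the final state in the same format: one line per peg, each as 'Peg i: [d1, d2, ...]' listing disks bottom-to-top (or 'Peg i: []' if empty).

Answer: Peg 0: [1]
Peg 1: [2]
Peg 2: [3]
Peg 3: []

Derivation:
After move 1 (2->0):
Peg 0: [1]
Peg 1: []
Peg 2: [3]
Peg 3: [2]

After move 2 (3->1):
Peg 0: [1]
Peg 1: [2]
Peg 2: [3]
Peg 3: []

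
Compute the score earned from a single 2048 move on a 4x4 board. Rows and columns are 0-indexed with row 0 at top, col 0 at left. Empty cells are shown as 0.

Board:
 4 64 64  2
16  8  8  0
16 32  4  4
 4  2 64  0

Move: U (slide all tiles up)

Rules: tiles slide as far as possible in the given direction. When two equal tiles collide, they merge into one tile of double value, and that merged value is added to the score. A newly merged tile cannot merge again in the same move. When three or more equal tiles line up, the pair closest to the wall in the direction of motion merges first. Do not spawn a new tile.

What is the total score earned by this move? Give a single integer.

Answer: 32

Derivation:
Slide up:
col 0: [4, 16, 16, 4] -> [4, 32, 4, 0]  score +32 (running 32)
col 1: [64, 8, 32, 2] -> [64, 8, 32, 2]  score +0 (running 32)
col 2: [64, 8, 4, 64] -> [64, 8, 4, 64]  score +0 (running 32)
col 3: [2, 0, 4, 0] -> [2, 4, 0, 0]  score +0 (running 32)
Board after move:
 4 64 64  2
32  8  8  4
 4 32  4  0
 0  2 64  0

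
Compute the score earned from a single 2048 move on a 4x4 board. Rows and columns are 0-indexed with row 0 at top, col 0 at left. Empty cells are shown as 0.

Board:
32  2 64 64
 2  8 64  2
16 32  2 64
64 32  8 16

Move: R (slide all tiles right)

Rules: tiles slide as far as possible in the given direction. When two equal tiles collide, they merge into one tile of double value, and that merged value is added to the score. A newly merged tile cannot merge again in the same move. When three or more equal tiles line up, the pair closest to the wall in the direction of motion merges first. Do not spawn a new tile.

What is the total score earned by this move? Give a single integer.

Answer: 128

Derivation:
Slide right:
row 0: [32, 2, 64, 64] -> [0, 32, 2, 128]  score +128 (running 128)
row 1: [2, 8, 64, 2] -> [2, 8, 64, 2]  score +0 (running 128)
row 2: [16, 32, 2, 64] -> [16, 32, 2, 64]  score +0 (running 128)
row 3: [64, 32, 8, 16] -> [64, 32, 8, 16]  score +0 (running 128)
Board after move:
  0  32   2 128
  2   8  64   2
 16  32   2  64
 64  32   8  16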